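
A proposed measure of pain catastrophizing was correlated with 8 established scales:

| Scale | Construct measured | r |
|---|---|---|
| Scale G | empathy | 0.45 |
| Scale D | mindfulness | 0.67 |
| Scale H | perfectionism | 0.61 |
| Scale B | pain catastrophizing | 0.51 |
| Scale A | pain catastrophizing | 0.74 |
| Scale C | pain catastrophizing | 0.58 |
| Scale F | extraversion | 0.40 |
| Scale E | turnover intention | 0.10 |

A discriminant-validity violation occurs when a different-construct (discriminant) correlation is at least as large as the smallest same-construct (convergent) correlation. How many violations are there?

Convergent (same construct = pain catastrophizing): Scale B, Scale A, Scale C.
Smallest convergent = 0.51. Discriminant values: 0.45, 0.67, 0.61, 0.40, 0.10; count ≥ 0.51 → 2.

2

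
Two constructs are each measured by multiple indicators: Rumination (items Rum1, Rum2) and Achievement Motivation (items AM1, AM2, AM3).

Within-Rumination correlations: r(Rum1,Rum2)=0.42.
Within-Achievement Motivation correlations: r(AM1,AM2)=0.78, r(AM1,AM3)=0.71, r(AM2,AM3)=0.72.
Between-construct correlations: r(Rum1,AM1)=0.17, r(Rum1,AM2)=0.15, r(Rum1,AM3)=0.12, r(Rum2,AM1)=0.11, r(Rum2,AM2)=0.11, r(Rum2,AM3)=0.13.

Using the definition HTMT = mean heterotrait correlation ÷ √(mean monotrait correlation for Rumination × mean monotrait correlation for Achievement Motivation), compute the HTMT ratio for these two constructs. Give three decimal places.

0.237

Between-construct mean = 0.79/6 = 0.1317.
Mean within-Rum = 0.42/1 = 0.4200; mean within-AM = 2.21/3 = 0.7367.
Geometric mean = √(0.4200 × 0.7367) = 0.5562.
HTMT = 0.1317 / 0.5562 = 0.237.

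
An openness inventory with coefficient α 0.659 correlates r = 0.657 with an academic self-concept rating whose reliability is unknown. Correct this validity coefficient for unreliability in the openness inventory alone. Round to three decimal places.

Single correction: r_c = r_obs / √r_xx = 0.657 / √0.659 = 0.657 / 0.8118 ≈ 0.809.

0.809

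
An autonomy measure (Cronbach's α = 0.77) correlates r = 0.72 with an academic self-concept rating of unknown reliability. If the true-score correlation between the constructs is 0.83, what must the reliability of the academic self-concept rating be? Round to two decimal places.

r_true = r_obs / √(r_xx · r_yy) ⇒ 0.83 = 0.72 / √(0.77 · r_yy).
√(0.77 · r_yy) = 0.72 / 0.83 = 0.8675; 0.77 · r_yy = 0.7526; r_yy = 0.7526 / 0.77 ≈ 0.98.

0.98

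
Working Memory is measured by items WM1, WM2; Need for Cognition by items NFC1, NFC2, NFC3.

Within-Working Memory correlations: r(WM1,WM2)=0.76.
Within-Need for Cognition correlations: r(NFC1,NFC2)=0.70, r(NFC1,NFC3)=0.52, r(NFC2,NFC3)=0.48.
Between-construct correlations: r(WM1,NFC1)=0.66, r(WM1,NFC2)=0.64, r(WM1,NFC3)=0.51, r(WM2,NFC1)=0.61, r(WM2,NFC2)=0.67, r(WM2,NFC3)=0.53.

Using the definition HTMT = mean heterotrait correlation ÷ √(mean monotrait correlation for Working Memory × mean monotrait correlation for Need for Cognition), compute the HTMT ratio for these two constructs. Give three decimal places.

Mean between = 3.62/6 = 0.6033.
Mean within-WM = 0.76/1 = 0.7600; mean within-NFC = 1.70/3 = 0.5667.
Geometric mean = √(0.7600 × 0.5667) = 0.6563.
HTMT = 0.6033 / 0.6563 = 0.919.

0.919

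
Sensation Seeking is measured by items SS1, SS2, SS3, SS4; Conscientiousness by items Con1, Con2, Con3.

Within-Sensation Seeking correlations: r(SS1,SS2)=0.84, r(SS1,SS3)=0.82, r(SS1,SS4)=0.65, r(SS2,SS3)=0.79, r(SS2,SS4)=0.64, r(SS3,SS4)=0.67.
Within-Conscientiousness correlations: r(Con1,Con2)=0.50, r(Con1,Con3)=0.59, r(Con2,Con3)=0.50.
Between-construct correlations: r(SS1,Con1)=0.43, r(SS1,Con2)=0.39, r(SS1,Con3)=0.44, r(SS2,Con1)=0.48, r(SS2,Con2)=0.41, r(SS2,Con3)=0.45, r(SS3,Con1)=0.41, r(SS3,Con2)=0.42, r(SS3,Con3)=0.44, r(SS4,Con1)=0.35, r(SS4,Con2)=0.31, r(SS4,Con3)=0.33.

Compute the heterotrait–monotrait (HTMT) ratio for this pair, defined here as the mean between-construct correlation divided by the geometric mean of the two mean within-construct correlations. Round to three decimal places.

Mean heterotrait r = 4.86/12 = 0.4050.
Mean within-SS = 4.41/6 = 0.7350; mean within-Con = 1.59/3 = 0.5300.
Geometric mean = √(0.7350 × 0.5300) = 0.6241.
HTMT = 0.4050 / 0.6241 = 0.649.

0.649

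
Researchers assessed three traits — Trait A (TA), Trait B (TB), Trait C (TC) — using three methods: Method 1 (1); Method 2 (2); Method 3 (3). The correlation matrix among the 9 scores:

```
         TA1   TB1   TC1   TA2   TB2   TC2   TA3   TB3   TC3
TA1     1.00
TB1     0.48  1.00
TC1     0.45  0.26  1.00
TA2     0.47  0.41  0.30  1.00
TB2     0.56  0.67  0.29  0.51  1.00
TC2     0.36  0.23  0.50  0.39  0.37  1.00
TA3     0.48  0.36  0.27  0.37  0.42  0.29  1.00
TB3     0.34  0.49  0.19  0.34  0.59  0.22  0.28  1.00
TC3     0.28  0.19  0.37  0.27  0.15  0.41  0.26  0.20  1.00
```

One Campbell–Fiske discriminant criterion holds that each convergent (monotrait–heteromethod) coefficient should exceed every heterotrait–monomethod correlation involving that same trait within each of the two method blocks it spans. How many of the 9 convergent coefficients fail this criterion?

4

Checking each validity diagonal entry against its comparison values:
TA (methods 1·2): 0.47 vs {0.48, 0.51, 0.45, 0.39} → fail.
TA (methods 1·3): 0.48 vs {0.48, 0.28, 0.45, 0.26} → fail.
TA (methods 2·3): 0.37 vs {0.51, 0.28, 0.39, 0.26} → fail.
TB (methods 1·2): 0.67 vs {0.48, 0.51, 0.26, 0.37} → pass.
TB (methods 1·3): 0.49 vs {0.48, 0.28, 0.26, 0.20} → pass.
TB (methods 2·3): 0.59 vs {0.51, 0.28, 0.37, 0.20} → pass.
TC (methods 1·2): 0.50 vs {0.45, 0.39, 0.26, 0.37} → pass.
TC (methods 1·3): 0.37 vs {0.45, 0.26, 0.26, 0.20} → fail.
TC (methods 2·3): 0.41 vs {0.39, 0.26, 0.37, 0.20} → pass.
4 of 9 fail.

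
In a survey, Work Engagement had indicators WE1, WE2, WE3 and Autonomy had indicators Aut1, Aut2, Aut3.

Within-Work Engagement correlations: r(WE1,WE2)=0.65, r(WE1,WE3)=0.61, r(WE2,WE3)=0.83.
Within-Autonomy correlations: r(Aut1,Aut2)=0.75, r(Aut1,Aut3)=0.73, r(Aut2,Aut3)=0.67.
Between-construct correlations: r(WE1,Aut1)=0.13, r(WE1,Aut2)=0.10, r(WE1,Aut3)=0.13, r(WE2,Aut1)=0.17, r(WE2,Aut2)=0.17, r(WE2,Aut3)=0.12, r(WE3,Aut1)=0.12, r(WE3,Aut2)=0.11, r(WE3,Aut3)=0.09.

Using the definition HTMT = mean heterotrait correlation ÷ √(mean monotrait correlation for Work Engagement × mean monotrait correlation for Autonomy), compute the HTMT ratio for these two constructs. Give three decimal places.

Mean heterotrait r = 1.14/9 = 0.1267.
Mean within-WE = 2.09/3 = 0.6967; mean within-Aut = 2.15/3 = 0.7167.
Geometric mean = √(0.6967 × 0.7167) = 0.7066.
HTMT = 0.1267 / 0.7066 = 0.179.

0.179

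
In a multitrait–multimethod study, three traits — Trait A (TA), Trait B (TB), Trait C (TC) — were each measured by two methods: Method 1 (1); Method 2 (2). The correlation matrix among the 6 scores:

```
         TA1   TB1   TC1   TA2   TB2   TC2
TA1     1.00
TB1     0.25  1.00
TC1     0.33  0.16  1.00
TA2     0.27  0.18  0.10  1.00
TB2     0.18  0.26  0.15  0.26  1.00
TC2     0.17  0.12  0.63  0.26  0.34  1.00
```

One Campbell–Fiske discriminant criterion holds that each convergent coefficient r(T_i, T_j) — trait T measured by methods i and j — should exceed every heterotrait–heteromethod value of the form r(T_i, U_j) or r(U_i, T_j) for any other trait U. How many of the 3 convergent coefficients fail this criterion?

0

Convergent coefficients and their comparison sets:
TA (methods 1·2): 0.27 vs {0.18, 0.18, 0.17, 0.10} → pass.
TB (methods 1·2): 0.26 vs {0.18, 0.18, 0.12, 0.15} → pass.
TC (methods 1·2): 0.63 vs {0.10, 0.17, 0.15, 0.12} → pass.
0 of 3 fail.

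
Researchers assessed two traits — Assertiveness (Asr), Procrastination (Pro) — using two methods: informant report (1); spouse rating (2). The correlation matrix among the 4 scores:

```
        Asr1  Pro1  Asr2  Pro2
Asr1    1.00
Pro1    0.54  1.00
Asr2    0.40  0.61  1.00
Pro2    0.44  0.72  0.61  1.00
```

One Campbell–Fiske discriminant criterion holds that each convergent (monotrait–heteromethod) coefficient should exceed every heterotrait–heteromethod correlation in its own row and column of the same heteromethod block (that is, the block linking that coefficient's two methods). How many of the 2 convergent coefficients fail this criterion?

Each convergent coefficient versus the relevant comparison correlations:
Asr (methods 1·2): 0.40 vs {0.44, 0.61} → fail.
Pro (methods 1·2): 0.72 vs {0.61, 0.44} → pass.
1 of 2 fail.

1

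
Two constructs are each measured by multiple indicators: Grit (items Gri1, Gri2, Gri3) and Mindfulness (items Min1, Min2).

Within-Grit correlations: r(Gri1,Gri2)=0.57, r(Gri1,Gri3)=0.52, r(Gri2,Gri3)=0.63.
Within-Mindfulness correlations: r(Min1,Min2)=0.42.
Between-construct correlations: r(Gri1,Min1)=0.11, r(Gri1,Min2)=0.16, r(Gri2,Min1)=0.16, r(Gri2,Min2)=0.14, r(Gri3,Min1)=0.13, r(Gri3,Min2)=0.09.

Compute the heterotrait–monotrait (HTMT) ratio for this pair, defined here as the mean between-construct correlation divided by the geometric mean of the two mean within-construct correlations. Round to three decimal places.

Mean heterotrait r = 0.79/6 = 0.1317.
Mean within-Gri = 1.72/3 = 0.5733; mean within-Min = 0.42/1 = 0.4200.
Geometric mean = √(0.5733 × 0.4200) = 0.4907.
HTMT = 0.1317 / 0.4907 = 0.268.

0.268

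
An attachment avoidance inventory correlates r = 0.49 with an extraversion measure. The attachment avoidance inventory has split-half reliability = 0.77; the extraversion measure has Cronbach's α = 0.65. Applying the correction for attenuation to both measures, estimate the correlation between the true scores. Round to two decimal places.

r_true = r_obs / √(r_xx · r_yy) = 0.49 / √(0.77 × 0.65) = 0.49 / √0.5005 = 0.49 / 0.7075 ≈ 0.69.

0.69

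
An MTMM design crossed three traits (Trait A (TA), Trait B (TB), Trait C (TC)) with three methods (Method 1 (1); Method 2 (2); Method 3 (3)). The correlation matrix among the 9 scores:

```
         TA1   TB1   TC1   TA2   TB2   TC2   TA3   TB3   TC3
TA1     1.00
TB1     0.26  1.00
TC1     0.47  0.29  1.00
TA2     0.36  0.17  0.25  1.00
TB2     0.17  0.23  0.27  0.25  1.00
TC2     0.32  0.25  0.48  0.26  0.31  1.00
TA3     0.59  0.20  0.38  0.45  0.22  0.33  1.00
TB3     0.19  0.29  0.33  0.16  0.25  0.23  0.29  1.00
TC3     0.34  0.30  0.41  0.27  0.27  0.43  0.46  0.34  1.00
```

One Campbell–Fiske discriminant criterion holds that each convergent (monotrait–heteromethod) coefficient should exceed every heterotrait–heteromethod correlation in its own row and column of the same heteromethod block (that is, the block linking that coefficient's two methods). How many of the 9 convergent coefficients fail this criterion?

3

Convergent coefficients and their comparison sets:
TA (methods 1·2): 0.36 vs {0.17, 0.17, 0.32, 0.25} → pass.
TA (methods 1·3): 0.59 vs {0.19, 0.20, 0.34, 0.38} → pass.
TA (methods 2·3): 0.45 vs {0.16, 0.22, 0.27, 0.33} → pass.
TB (methods 1·2): 0.23 vs {0.17, 0.17, 0.25, 0.27} → fail.
TB (methods 1·3): 0.29 vs {0.20, 0.19, 0.30, 0.33} → fail.
TB (methods 2·3): 0.25 vs {0.22, 0.16, 0.27, 0.23} → fail.
TC (methods 1·2): 0.48 vs {0.25, 0.32, 0.27, 0.25} → pass.
TC (methods 1·3): 0.41 vs {0.38, 0.34, 0.33, 0.30} → pass.
TC (methods 2·3): 0.43 vs {0.33, 0.27, 0.23, 0.27} → pass.
3 of 9 fail.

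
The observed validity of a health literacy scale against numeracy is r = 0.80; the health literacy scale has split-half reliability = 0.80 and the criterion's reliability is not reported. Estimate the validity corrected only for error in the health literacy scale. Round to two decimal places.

Single correction: r_c = r_obs / √r_xx = 0.80 / √0.80 = 0.80 / 0.8944 ≈ 0.89.

0.89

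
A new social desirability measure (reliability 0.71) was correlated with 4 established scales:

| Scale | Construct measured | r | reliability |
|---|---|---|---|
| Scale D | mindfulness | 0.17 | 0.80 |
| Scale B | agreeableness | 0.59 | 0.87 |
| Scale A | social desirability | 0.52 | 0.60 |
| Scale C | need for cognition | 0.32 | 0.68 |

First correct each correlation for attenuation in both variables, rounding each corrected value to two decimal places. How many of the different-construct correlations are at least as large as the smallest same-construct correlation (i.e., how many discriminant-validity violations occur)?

0

Disattenuated r (r / √(r_scale · r_new)):
  Scale D (disc): 0.17 / √(0.80·0.71) = 0.23
  Scale B (disc): 0.59 / √(0.87·0.71) = 0.75
  Scale A (conv): 0.52 / √(0.60·0.71) = 0.80
  Scale C (disc): 0.32 / √(0.68·0.71) = 0.46
Smallest convergent = 0.80. Discriminant values: 0.23, 0.75, 0.46; count ≥ 0.80 → 0.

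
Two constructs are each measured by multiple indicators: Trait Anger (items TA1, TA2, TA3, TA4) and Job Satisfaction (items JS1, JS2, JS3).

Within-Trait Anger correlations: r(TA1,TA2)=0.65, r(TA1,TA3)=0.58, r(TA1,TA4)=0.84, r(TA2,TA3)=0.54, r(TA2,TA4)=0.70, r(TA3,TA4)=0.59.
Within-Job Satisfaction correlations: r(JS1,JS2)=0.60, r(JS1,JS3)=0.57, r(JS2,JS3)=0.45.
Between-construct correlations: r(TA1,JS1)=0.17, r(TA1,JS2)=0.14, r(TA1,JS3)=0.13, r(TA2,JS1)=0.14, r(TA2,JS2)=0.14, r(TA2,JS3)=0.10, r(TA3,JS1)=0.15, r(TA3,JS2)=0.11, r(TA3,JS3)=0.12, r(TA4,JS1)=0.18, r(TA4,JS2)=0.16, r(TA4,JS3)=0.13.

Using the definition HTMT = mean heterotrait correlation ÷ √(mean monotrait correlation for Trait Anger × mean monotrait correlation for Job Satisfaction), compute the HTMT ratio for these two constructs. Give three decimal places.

0.235

Mean between = 1.67/12 = 0.1392.
Mean within-TA = 3.90/6 = 0.6500; mean within-JS = 1.62/3 = 0.5400.
Geometric mean = √(0.6500 × 0.5400) = 0.5925.
HTMT = 0.1392 / 0.5925 = 0.235.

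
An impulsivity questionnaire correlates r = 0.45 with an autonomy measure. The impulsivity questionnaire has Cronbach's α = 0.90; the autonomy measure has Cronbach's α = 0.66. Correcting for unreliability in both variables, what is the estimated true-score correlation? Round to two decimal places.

r_true = r_obs / √(r_xx · r_yy) = 0.45 / √(0.90 × 0.66) = 0.45 / √0.5940 = 0.45 / 0.7707 ≈ 0.58.

0.58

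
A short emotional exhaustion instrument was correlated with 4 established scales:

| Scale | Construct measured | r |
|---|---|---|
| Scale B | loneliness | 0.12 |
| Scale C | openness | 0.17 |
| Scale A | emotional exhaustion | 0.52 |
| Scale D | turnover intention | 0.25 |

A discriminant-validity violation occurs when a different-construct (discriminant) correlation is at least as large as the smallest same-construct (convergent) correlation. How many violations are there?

Convergent (same construct = emotional exhaustion): Scale A.
Smallest convergent = 0.52. Discriminant values: 0.12, 0.17, 0.25; count ≥ 0.52 → 0.

0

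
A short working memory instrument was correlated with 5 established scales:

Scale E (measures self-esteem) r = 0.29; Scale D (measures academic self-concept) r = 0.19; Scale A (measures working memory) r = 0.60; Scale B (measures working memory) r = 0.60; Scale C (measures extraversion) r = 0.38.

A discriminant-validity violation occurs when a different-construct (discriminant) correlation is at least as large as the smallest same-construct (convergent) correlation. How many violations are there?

Convergent (same construct = working memory): Scale A, Scale B.
Smallest convergent = 0.60. Discriminant values: 0.29, 0.19, 0.38; count ≥ 0.60 → 0.

0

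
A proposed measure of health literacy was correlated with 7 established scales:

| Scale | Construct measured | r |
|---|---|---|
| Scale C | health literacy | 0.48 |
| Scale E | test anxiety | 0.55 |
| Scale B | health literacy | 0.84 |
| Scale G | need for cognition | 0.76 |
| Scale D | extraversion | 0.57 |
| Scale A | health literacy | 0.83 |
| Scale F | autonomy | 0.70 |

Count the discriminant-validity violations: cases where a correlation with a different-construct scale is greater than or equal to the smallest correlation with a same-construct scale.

4

Convergent (same construct = health literacy): Scale C, Scale B, Scale A.
Smallest convergent = 0.48. Discriminant values: 0.55, 0.76, 0.57, 0.70; count ≥ 0.48 → 4.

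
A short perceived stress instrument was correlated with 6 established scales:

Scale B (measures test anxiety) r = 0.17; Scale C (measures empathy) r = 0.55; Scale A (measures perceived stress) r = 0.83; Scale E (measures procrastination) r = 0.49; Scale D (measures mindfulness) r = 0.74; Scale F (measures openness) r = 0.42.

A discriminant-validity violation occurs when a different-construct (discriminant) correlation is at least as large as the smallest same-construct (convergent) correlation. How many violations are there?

Convergent (same construct = perceived stress): Scale A.
Smallest convergent = 0.83. Discriminant values: 0.17, 0.55, 0.49, 0.74, 0.42; count ≥ 0.83 → 0.

0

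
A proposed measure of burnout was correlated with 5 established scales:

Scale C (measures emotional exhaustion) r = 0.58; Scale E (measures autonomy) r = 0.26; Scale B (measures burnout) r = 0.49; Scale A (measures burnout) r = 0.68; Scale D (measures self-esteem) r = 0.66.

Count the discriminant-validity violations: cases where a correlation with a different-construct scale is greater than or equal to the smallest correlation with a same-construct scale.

2

Convergent (same construct = burnout): Scale B, Scale A.
Smallest convergent = 0.49. Discriminant values: 0.58, 0.26, 0.66; count ≥ 0.49 → 2.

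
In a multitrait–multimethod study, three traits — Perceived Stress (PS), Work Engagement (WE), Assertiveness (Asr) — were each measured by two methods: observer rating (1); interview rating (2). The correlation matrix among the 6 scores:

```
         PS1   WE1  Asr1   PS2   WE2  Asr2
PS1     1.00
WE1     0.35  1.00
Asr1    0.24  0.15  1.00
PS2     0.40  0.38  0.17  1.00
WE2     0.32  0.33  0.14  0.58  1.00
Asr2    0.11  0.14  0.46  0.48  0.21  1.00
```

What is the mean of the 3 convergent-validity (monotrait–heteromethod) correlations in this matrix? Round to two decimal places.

Convergent values: 0.40, 0.33, 0.46; mean = 1.19/3 = 0.40.

0.40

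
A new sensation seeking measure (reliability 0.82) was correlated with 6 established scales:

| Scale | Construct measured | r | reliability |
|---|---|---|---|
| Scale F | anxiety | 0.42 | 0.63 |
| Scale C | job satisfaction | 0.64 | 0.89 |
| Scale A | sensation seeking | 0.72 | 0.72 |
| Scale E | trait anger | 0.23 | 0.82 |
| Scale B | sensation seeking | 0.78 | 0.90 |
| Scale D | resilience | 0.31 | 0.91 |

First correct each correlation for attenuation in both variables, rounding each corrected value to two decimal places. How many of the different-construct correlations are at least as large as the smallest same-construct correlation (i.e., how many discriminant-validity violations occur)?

Disattenuated r (r / √(r_scale · r_new)):
  Scale F (disc): 0.42 / √(0.63·0.82) = 0.58
  Scale C (disc): 0.64 / √(0.89·0.82) = 0.75
  Scale A (conv): 0.72 / √(0.72·0.82) = 0.94
  Scale E (disc): 0.23 / √(0.82·0.82) = 0.28
  Scale B (conv): 0.78 / √(0.90·0.82) = 0.91
  Scale D (disc): 0.31 / √(0.91·0.82) = 0.36
Smallest convergent = 0.91. Discriminant values: 0.58, 0.75, 0.28, 0.36; count ≥ 0.91 → 0.

0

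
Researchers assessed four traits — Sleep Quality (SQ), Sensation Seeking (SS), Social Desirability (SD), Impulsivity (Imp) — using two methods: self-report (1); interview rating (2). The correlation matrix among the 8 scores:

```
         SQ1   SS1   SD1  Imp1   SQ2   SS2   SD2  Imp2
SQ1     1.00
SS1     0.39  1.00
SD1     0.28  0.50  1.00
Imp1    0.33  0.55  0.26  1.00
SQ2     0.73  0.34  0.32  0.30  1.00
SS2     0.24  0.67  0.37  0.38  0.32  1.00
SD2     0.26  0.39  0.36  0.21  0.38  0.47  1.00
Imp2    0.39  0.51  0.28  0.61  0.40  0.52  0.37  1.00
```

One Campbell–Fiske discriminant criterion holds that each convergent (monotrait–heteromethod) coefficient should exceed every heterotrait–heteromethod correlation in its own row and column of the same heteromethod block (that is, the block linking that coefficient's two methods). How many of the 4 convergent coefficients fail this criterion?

1

Checking each validity diagonal entry against its comparison values:
SQ (methods 1·2): 0.73 vs {0.24, 0.34, 0.26, 0.32, 0.39, 0.30} → pass.
SS (methods 1·2): 0.67 vs {0.34, 0.24, 0.39, 0.37, 0.51, 0.38} → pass.
SD (methods 1·2): 0.36 vs {0.32, 0.26, 0.37, 0.39, 0.28, 0.21} → fail.
Imp (methods 1·2): 0.61 vs {0.30, 0.39, 0.38, 0.51, 0.21, 0.28} → pass.
1 of 4 fail.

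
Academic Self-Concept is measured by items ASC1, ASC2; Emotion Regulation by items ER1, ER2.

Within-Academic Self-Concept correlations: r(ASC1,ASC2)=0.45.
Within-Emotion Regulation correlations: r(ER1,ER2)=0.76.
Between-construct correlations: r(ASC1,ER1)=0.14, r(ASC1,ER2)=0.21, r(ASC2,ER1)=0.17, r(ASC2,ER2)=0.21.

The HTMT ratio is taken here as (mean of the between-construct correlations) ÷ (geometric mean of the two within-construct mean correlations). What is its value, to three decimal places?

Mean between = 0.73/4 = 0.1825.
Mean within-ASC = 0.45/1 = 0.4500; mean within-ER = 0.76/1 = 0.7600.
Geometric mean = √(0.4500 × 0.7600) = 0.5848.
HTMT = 0.1825 / 0.5848 = 0.312.

0.312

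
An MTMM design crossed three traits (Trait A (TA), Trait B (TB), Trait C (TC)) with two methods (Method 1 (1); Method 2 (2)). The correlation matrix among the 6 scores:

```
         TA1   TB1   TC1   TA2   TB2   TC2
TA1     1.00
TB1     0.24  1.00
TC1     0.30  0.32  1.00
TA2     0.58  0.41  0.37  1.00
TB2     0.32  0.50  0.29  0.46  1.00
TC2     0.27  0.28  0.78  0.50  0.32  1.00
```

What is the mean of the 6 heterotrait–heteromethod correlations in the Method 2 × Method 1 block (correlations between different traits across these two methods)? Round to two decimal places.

HTHM values (method 2 × method 1): 0.41, 0.37, 0.32, 0.29, 0.27, 0.28; mean = 1.94/6 = 0.32.

0.32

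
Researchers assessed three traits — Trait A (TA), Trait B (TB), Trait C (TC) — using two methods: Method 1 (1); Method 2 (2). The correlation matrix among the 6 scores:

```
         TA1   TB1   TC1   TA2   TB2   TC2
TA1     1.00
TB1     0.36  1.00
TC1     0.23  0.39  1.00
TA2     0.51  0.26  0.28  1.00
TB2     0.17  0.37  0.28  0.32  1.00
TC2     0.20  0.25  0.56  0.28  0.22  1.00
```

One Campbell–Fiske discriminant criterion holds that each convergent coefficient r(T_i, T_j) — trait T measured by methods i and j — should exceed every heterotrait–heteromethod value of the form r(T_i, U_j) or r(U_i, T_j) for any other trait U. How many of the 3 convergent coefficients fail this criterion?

0

Each convergent coefficient versus the relevant comparison correlations:
TA (methods 1·2): 0.51 vs {0.17, 0.26, 0.20, 0.28} → pass.
TB (methods 1·2): 0.37 vs {0.26, 0.17, 0.25, 0.28} → pass.
TC (methods 1·2): 0.56 vs {0.28, 0.20, 0.28, 0.25} → pass.
0 of 3 fail.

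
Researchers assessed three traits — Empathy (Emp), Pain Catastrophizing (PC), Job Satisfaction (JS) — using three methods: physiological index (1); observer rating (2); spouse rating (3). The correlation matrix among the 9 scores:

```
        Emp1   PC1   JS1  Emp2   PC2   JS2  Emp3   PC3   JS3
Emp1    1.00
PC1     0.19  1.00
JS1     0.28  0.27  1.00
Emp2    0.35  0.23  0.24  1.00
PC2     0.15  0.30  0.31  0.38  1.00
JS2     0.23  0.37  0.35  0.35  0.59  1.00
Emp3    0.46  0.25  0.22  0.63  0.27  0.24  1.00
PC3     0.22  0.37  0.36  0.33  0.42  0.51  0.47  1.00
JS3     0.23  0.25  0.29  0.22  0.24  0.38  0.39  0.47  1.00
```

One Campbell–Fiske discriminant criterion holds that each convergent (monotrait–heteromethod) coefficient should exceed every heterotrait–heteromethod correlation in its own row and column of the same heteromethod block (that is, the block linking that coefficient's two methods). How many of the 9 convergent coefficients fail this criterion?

5

Checking each validity diagonal entry against its comparison values:
Emp (methods 1·2): 0.35 vs {0.15, 0.23, 0.23, 0.24} → pass.
Emp (methods 1·3): 0.46 vs {0.22, 0.25, 0.23, 0.22} → pass.
Emp (methods 2·3): 0.63 vs {0.33, 0.27, 0.22, 0.24} → pass.
PC (methods 1·2): 0.30 vs {0.23, 0.15, 0.37, 0.31} → fail.
PC (methods 1·3): 0.37 vs {0.25, 0.22, 0.25, 0.36} → pass.
PC (methods 2·3): 0.42 vs {0.27, 0.33, 0.24, 0.51} → fail.
JS (methods 1·2): 0.35 vs {0.24, 0.23, 0.31, 0.37} → fail.
JS (methods 1·3): 0.29 vs {0.22, 0.23, 0.36, 0.25} → fail.
JS (methods 2·3): 0.38 vs {0.24, 0.22, 0.51, 0.24} → fail.
5 of 9 fail.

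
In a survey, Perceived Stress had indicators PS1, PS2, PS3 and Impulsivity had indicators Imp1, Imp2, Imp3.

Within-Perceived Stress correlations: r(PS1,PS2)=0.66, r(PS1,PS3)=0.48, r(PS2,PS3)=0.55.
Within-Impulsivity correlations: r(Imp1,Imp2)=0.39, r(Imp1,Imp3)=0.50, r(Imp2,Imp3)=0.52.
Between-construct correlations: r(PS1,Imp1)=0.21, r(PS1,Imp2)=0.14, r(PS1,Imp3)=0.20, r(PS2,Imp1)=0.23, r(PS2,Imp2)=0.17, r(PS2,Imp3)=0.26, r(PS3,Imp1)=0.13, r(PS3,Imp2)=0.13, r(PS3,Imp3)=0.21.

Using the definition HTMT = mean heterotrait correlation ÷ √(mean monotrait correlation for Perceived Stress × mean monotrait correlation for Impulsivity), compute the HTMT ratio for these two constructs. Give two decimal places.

Between-construct mean = 1.68/9 = 0.1867.
Mean within-PS = 1.69/3 = 0.5633; mean within-Imp = 1.41/3 = 0.4700.
Geometric mean = √(0.5633 × 0.4700) = 0.5145.
HTMT = 0.1867 / 0.5145 = 0.36.

0.36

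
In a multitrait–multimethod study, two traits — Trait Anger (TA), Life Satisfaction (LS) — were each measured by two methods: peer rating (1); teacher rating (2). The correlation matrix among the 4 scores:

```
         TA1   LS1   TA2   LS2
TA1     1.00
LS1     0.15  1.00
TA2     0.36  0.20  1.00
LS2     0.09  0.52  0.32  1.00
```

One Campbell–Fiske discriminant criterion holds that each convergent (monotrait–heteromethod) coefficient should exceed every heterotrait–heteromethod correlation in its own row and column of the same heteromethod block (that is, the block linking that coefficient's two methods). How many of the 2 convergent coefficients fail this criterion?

0

Checking each validity diagonal entry against its comparison values:
TA (methods 1·2): 0.36 vs {0.09, 0.20} → pass.
LS (methods 1·2): 0.52 vs {0.20, 0.09} → pass.
0 of 2 fail.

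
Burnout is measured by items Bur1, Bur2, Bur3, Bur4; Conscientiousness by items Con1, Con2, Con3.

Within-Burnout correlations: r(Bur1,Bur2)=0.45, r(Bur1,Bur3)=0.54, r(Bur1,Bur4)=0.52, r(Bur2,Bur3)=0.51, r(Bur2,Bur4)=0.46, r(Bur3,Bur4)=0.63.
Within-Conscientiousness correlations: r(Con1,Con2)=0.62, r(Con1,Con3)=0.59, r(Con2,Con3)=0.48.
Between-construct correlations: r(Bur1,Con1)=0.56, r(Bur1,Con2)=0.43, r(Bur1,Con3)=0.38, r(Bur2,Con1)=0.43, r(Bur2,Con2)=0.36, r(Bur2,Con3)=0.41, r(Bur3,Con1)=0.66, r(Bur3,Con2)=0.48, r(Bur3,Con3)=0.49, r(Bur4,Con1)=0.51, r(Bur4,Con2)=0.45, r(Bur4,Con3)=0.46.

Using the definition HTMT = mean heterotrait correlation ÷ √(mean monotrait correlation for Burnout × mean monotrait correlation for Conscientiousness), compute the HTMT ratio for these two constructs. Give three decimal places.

Mean heterotrait r = 5.62/12 = 0.4683.
Mean within-Bur = 3.11/6 = 0.5183; mean within-Con = 1.69/3 = 0.5633.
Geometric mean = √(0.5183 × 0.5633) = 0.5403.
HTMT = 0.4683 / 0.5403 = 0.867.

0.867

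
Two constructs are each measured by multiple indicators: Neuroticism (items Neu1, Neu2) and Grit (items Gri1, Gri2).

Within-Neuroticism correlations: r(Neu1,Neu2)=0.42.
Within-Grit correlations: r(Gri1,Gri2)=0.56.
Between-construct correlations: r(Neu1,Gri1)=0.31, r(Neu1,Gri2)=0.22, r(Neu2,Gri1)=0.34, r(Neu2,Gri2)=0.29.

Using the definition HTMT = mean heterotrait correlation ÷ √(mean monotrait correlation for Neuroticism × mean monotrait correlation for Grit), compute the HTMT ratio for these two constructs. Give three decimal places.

0.598

Mean heterotrait r = 1.16/4 = 0.2900.
Mean within-Neu = 0.42/1 = 0.4200; mean within-Gri = 0.56/1 = 0.5600.
Geometric mean = √(0.4200 × 0.5600) = 0.4850.
HTMT = 0.2900 / 0.4850 = 0.598.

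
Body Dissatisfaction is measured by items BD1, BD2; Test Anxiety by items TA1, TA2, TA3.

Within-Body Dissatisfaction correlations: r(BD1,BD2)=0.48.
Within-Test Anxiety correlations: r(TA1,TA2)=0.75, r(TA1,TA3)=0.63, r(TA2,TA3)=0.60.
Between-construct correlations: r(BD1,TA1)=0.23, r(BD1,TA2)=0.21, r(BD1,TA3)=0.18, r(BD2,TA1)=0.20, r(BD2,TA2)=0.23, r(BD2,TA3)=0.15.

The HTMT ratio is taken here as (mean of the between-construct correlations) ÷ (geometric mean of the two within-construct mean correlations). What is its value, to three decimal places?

0.355

Mean between = 1.20/6 = 0.2000.
Mean within-BD = 0.48/1 = 0.4800; mean within-TA = 1.98/3 = 0.6600.
Geometric mean = √(0.4800 × 0.6600) = 0.5628.
HTMT = 0.2000 / 0.5628 = 0.355.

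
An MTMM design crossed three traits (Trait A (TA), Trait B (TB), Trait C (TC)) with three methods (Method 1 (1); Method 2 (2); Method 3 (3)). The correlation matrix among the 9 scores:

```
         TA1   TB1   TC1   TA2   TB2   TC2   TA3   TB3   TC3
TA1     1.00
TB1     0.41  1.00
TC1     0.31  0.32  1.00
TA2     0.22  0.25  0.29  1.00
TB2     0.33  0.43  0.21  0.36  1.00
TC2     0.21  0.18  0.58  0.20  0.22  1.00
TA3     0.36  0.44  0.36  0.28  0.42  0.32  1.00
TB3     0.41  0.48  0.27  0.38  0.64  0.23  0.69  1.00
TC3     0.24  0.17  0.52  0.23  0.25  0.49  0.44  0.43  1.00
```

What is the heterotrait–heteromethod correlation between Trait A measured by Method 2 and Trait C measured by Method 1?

0.29

Different traits and methods: r(TA2, TC1) = 0.29.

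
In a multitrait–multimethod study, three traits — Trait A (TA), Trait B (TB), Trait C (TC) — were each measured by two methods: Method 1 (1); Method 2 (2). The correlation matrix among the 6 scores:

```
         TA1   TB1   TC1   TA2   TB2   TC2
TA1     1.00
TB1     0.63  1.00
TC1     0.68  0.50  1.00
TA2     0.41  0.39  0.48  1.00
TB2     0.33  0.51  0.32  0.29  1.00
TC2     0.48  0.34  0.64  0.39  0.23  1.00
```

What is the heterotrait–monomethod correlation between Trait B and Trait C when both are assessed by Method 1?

Different traits, same method: r(TB1, TC1) = 0.50.

0.50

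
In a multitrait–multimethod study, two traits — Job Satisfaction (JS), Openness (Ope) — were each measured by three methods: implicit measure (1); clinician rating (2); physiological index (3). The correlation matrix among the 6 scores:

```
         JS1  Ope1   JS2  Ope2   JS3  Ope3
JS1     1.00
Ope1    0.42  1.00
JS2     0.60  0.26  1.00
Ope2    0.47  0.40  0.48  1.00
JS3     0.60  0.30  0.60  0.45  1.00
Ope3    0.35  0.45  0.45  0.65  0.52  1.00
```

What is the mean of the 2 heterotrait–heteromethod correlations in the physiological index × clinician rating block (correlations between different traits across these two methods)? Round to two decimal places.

HTHM values (method 3 × method 2): 0.45, 0.45; mean = 0.90/2 = 0.45.

0.45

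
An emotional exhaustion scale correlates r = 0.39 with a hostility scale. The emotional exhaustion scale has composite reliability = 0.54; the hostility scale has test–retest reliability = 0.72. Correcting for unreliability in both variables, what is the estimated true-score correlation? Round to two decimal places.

0.63

r_true = r_obs / √(r_xx · r_yy) = 0.39 / √(0.54 × 0.72) = 0.39 / √0.3888 = 0.39 / 0.6235 ≈ 0.63.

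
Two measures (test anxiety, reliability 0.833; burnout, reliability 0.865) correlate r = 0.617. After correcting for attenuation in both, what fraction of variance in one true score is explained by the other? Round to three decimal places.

Disattenuated r = 0.617 / √(0.833 × 0.865) = 0.617 / 0.8488 = 0.7269.
Shared true-score variance = 0.7269² = 0.5284 ≈ 0.528.

0.528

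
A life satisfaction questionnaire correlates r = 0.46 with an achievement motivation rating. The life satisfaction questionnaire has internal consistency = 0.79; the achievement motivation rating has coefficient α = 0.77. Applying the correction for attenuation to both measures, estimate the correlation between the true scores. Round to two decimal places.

r_true = r_obs / √(r_xx · r_yy) = 0.46 / √(0.79 × 0.77) = 0.46 / √0.6083 = 0.46 / 0.7799 ≈ 0.59.

0.59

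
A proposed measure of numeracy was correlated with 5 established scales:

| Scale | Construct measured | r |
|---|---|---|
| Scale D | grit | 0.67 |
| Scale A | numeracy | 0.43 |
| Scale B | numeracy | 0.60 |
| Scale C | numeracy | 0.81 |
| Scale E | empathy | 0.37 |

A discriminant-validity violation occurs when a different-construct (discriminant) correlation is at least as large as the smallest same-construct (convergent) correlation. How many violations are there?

1

Convergent (same construct = numeracy): Scale A, Scale B, Scale C.
Smallest convergent = 0.43. Discriminant values: 0.67, 0.37; count ≥ 0.43 → 1.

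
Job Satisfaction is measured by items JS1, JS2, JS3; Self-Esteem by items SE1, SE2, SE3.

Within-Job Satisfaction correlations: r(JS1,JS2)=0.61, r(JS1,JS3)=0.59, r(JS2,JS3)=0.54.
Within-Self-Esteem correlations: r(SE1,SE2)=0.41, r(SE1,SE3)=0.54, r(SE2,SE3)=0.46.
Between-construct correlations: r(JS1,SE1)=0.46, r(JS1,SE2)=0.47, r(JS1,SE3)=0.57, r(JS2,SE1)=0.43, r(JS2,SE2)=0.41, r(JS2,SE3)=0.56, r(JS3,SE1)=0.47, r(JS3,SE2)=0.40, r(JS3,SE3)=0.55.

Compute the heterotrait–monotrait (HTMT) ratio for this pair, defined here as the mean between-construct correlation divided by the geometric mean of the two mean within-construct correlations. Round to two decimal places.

Between-construct mean = 4.32/9 = 0.4800.
Mean within-JS = 1.74/3 = 0.5800; mean within-SE = 1.41/3 = 0.4700.
Geometric mean = √(0.5800 × 0.4700) = 0.5221.
HTMT = 0.4800 / 0.5221 = 0.92.

0.92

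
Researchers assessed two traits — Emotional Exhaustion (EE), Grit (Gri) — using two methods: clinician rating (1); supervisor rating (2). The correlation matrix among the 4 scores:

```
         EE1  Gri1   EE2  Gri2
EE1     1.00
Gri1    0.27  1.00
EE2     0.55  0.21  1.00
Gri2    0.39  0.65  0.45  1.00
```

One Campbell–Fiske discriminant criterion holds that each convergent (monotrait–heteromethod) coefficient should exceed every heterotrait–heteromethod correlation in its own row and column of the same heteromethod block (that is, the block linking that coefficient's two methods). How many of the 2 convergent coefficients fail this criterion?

0

Checking each validity diagonal entry against its comparison values:
EE (methods 1·2): 0.55 vs {0.39, 0.21} → pass.
Gri (methods 1·2): 0.65 vs {0.21, 0.39} → pass.
0 of 2 fail.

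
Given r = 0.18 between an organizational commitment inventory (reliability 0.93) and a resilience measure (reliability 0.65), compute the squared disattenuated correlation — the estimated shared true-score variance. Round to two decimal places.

Disattenuated r = 0.18 / √(0.93 × 0.65) = 0.18 / 0.7775 = 0.2315.
Shared true-score variance = 0.2315² = 0.0536 ≈ 0.05.

0.05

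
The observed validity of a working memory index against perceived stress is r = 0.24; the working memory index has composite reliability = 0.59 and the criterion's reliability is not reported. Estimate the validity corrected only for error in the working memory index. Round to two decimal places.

0.31

Single correction: r_c = r_obs / √r_xx = 0.24 / √0.59 = 0.24 / 0.7681 ≈ 0.31.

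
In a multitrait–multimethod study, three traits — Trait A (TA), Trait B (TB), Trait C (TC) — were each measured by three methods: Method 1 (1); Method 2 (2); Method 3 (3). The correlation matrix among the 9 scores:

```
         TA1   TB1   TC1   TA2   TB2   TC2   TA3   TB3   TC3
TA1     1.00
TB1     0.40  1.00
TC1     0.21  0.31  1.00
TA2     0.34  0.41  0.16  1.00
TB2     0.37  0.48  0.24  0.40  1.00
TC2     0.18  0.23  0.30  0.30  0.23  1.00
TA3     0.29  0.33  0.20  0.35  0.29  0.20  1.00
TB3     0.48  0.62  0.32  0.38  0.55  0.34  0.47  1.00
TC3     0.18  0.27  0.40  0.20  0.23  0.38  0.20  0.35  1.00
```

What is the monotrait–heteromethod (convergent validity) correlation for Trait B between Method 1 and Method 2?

Same trait (TB), different methods: r(TB1, TB2) = 0.48.

0.48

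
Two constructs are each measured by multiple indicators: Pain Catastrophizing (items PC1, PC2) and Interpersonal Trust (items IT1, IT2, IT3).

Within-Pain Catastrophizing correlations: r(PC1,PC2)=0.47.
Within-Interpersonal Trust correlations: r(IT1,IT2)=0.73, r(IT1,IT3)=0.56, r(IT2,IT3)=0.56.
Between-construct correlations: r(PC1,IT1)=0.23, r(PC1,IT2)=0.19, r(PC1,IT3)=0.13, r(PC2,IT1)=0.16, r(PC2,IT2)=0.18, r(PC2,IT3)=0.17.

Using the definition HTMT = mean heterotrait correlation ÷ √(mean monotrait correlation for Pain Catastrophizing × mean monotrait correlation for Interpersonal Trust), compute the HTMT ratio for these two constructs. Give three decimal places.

0.328

Mean between = 1.06/6 = 0.1767.
Mean within-PC = 0.47/1 = 0.4700; mean within-IT = 1.85/3 = 0.6167.
Geometric mean = √(0.4700 × 0.6167) = 0.5384.
HTMT = 0.1767 / 0.5384 = 0.328.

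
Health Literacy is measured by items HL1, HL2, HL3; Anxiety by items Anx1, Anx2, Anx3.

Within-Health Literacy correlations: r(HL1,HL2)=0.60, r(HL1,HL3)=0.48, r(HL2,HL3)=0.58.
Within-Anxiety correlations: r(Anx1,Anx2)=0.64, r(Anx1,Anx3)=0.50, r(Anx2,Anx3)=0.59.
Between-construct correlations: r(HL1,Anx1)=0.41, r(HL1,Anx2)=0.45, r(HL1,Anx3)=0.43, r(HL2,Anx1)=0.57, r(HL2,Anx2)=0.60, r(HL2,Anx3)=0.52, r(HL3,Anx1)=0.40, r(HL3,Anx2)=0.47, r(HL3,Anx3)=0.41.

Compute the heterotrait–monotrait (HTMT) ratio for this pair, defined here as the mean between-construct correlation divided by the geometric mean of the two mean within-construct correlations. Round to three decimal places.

0.838

Mean between = 4.26/9 = 0.4733.
Mean within-HL = 1.66/3 = 0.5533; mean within-Anx = 1.73/3 = 0.5767.
Geometric mean = √(0.5533 × 0.5767) = 0.5649.
HTMT = 0.4733 / 0.5649 = 0.838.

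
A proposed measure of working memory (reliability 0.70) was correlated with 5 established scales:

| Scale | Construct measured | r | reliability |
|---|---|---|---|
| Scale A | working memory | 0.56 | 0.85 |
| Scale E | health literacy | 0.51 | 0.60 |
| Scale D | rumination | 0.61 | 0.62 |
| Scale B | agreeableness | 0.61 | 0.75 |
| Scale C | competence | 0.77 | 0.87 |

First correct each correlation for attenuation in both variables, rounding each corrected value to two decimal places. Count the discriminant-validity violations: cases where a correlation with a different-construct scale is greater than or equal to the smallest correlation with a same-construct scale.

Disattenuated r (r / √(r_scale · r_new)):
  Scale A (conv): 0.56 / √(0.85·0.70) = 0.73
  Scale E (disc): 0.51 / √(0.60·0.70) = 0.79
  Scale D (disc): 0.61 / √(0.62·0.70) = 0.93
  Scale B (disc): 0.61 / √(0.75·0.70) = 0.84
  Scale C (disc): 0.77 / √(0.87·0.70) = 0.99
Smallest convergent = 0.73. Discriminant values: 0.79, 0.93, 0.84, 0.99; count ≥ 0.73 → 4.

4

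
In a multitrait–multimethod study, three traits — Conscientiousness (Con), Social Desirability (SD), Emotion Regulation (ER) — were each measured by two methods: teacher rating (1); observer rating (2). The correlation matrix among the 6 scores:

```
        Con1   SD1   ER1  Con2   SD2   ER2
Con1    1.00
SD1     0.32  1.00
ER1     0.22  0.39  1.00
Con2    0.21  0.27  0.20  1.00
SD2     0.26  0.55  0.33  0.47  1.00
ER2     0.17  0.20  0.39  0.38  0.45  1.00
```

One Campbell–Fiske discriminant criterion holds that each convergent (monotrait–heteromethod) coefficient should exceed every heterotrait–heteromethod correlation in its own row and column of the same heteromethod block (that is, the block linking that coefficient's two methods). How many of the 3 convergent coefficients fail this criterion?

1

Convergent coefficients and their comparison sets:
Con (methods 1·2): 0.21 vs {0.26, 0.27, 0.17, 0.20} → fail.
SD (methods 1·2): 0.55 vs {0.27, 0.26, 0.20, 0.33} → pass.
ER (methods 1·2): 0.39 vs {0.20, 0.17, 0.33, 0.20} → pass.
1 of 3 fail.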